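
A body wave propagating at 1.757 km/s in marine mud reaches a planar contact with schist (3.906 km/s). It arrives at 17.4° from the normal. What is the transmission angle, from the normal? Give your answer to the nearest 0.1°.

41.7°

sin θ₁/V₁ = sin θ₂/V₂ ⇒ sin θ₂ = 3.906·sin 17.4°/1.757 = 3.906·0.2990/1.757 = 0.6648.
θ₂ = sin⁻¹(0.6648) = 41.67° (from vertical).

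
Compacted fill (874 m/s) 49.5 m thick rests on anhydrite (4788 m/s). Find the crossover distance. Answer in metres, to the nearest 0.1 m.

119.1 m

x_cross = 2h·√((V₂+V₁)/(V₂−V₁)).
(V₂+V₁)/(V₂−V₁) = (4788+874)/(4788−874) = 1.4466; √ = 1.2027.
x_cross = 2·49.5·1.2027 = 119.07 m.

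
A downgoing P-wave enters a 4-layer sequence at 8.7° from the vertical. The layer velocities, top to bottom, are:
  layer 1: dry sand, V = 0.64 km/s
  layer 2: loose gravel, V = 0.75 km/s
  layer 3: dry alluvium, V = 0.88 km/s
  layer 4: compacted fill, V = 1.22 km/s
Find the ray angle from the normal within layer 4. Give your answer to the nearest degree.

Ray parameter p = sin 8.7° / 0.64 = 2.3635e-01 s/km.
sin θ_4 = p·V_4 = 2.3635e-01 × 1.22 = 0.2883.
θ_4 = arcsin 0.2883 = 16.76°.

17°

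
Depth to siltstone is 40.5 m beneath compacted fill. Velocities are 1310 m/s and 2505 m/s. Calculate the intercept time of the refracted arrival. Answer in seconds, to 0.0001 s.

tᵢ = 2h·√(V₂²−V₁²)/(V₁V₂).
√(V₂²−V₁²) = √(2505²−1310²) = 2135.2 m/s.
tᵢ = 2·40.5·2135.2/(1310·2505) = 0.05270 s.

0.0527 s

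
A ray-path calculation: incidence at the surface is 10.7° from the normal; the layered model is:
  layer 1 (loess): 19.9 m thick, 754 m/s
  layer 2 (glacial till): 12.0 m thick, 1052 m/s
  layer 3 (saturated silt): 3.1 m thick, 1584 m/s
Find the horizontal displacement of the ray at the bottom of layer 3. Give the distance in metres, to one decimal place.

8.3 m

Apply Snell's law at each interface; in layer i the horizontal offset is hᵢ·tan θᵢ.
Layer 1: θ = 10.70°; offset = 19.9·tan 10.70° = 3.760 m.
Layer 2: sin θ = 1052·sin 10.7°/754 = 0.2590, θ = 15.01°; offset = 12.0·tan 15.01° = 3.218 m.
Layer 3: sin θ = 1584·sin 10.7°/754 = 0.3900, θ = 22.96°; offset = 3.1·tan 22.96° = 1.313 m.
Σ offsets = 8.292 m.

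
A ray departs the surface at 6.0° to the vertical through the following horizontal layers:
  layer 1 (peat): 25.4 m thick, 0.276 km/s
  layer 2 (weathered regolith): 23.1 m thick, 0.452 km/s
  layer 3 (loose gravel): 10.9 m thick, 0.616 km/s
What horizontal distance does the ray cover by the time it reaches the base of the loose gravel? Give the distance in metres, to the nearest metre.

9 m

p = sin θ₁/V₁ = sin 6.0°/0.276 = 3.7873e-01 s/km is conserved through the stack.
Layer 1: θ = 6.00°; offset = 25.4·tan 6.00° = 2.670 m.
Layer 2: sin θ = p·0.452 = 0.1712 → θ = 9.86°; offset = 23.1·tan 9.86° = 4.014 m.
Layer 3: sin θ = p·0.616 = 0.2333 → θ = 13.49°; offset = 10.9·tan 13.49° = 2.615 m.
Σ offsets = 9.298 m.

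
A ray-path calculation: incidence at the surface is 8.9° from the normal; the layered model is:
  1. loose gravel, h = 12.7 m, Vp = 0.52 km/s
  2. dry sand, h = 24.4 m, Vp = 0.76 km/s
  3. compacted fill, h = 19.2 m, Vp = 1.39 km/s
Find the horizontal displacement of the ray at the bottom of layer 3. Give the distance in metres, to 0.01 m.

16.37 m

p = sin θ₁/V₁ = sin 8.9°/0.52 = 2.9752e-01 s/km is conserved through the stack.
Layer 1: θ = 8.90°; offset = 12.7·tan 8.90° = 1.9888 m.
Layer 2: sin θ = p·0.76 = 0.2261 → θ = 13.07°; offset = 24.4·tan 13.07° = 5.6639 m.
Layer 3: sin θ = p·1.39 = 0.4136 → θ = 24.43°; offset = 19.2·tan 24.43° = 8.7209 m.
Σ offsets = 16.3736 m.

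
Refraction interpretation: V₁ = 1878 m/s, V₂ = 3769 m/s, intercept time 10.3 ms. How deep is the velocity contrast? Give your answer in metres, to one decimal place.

11.2 m

h = tᵢ·V₁·V₂ / (2·√(V₂²−V₁²)).
√(V₂²−V₁²) = √(3769² − 1878²) = 3267.8 m/s.
h = 0.0103 s × 1878 × 3769 / (2 × 3267.8) = 11.16 m.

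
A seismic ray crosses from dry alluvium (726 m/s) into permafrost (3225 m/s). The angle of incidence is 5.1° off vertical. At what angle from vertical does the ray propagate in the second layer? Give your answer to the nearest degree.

sin θ₁/V₁ = sin θ₂/V₂ ⇒ sin θ₂ = 3225·sin 5.1°/726 = 3225·0.0889/726 = 0.3949.
θ₂ = sin⁻¹(0.3949) = 23.26° (from vertical).

23°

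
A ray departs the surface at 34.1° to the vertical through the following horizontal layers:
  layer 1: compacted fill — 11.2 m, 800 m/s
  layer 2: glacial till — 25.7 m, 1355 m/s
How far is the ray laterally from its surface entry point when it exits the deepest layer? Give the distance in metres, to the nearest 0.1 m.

85.4 m

Ray parameter p = sin 34.1° / 800 m/s = 7.0080e-04 s/m.
Layer 1: θ = 34.10°; offset = 11.2·tan 34.10° = 7.583 m.
Layer 2: sin θ = p·1355 = 0.9496 → θ = 71.73°; offset = 25.7·tan 71.73° = 77.840 m.
Summing the layer offsets gives 85.423 m.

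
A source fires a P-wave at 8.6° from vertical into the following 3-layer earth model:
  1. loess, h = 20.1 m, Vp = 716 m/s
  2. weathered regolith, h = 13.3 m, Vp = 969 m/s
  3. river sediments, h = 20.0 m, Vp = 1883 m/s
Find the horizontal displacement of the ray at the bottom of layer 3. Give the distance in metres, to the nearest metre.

14 m

Ray parameter p = sin 8.6° / 716 m/s = 2.0885e-04 s/m.
Layer 1: θ = 8.60°; offset = 20.1·tan 8.60° = 3.040 m.
Layer 2: sin θ = p·969 = 0.2024 → θ = 11.68°; offset = 13.3·tan 11.68° = 2.748 m.
Layer 3: sin θ = p·1883 = 0.3933 → θ = 23.16°; offset = 20.0·tan 23.16° = 8.554 m.
Σ offsets = 14.343 m.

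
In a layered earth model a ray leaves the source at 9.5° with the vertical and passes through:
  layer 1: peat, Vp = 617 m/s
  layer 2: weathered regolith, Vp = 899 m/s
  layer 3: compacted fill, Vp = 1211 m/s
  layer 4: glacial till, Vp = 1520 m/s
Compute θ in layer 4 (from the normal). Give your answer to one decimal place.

24.0°

Snell's law across each interface conserves sin θ / V, so sin θ_4 = V_4·sin θ₁/V₁.
sin θ_4 = 1520 × sin 9.5° / 617 = 0.4066.
θ_4 = 23.99° from the vertical.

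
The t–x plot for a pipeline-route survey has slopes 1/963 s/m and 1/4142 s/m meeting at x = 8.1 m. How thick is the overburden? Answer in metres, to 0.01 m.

h = (x_cross/2)·√((V₂−V₁)/(V₂+V₁)).
(V₂−V₁)/(V₂+V₁) = (4142−963)/(4142+963) = 0.6227; √ = 0.7891.
h = (8.1/2)·0.7891 = 3.20 m.

3.20 m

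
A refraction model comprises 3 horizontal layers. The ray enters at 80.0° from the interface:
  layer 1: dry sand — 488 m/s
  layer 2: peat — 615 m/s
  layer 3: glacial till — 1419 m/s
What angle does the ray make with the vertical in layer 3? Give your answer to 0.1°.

From the normal: θ₁ = 90° − 80.0° = 10.0°.
Ray parameter p = sin 10.0° / 488 = 3.5584e-04 s/m.
sin θ_3 = p·V_3 = 3.5584e-04 × 1419 = 0.5049.
θ_3 = arcsin 0.5049 = 30.33°.

30.3°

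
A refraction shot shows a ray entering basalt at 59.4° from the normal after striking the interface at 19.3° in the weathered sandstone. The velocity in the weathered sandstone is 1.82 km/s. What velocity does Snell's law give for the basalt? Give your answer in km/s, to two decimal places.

4.74 km/s

sin 19.3° = 0.3305; sin 59.4° = 0.8607.
V₂ = V₁·(sin θ₂/sin θ₁) = 1.82·(0.8607/0.3305) = 4.74 km/s.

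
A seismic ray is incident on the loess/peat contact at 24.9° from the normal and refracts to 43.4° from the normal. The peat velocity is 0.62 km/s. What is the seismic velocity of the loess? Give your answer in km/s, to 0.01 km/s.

0.38 km/s

Snell's law: sin 24.9°/V₁ = sin 43.4°/V₂.
V₁ = V₂·sin 24.9°/sin 43.4° = 0.62 × 0.6128 = 0.38 km/s.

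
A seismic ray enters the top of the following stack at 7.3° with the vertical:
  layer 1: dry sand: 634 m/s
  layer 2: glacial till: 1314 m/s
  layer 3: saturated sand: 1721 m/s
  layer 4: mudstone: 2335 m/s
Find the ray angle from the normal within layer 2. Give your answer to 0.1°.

15.3°

Snell's law across each interface conserves sin θ / V, so sin θ_2 = V_2·sin θ₁/V₁.
sin θ_2 = 1314 × sin 7.3° / 634 = 0.2633.
θ_2 = 15.27° from the vertical.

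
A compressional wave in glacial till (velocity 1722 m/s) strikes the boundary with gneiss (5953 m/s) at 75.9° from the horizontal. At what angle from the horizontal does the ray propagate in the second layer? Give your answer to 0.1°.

Angle from the normal: 90° − 75.9° = 14.1°.
sin θ₁/V₁ = sin θ₂/V₂ ⇒ sin θ₂ = 5953·sin 14.1°/1722 = 5953·0.2436/1722 = 0.8422.
θ₂ = sin⁻¹(0.8422) = 57.37° (from vertical).
From the interface: 90° − 57.37° = 32.63°.

32.6°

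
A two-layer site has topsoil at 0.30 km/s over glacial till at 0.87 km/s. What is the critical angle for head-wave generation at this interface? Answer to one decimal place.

20.2°

At critical incidence the refracted ray runs along the interface (θ₂ = 90°), so sin θ_c = V₁/V₂.
θ_c = arcsin(0.30/0.87) = arcsin 0.3448 = 20.17°.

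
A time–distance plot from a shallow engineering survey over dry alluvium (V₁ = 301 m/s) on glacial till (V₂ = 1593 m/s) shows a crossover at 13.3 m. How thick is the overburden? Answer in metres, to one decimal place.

5.5 m

x_cross = 2h·√((V₂+V₁)/(V₂−V₁)) → h = x_cross / (2·√((V₂+V₁)/(V₂−V₁))).
√((V₂+V₁)/(V₂−V₁)) = √((1593+301)/(1593−301)) = 1.2108.
h = 13.3 / (2·1.2108) = 5.49 m.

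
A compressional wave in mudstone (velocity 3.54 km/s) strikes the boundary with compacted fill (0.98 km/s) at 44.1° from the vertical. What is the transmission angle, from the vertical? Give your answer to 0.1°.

Snell's law: sin θ₂ = (V₂/V₁)·sin θ₁ = (0.98/3.54)·sin 44.1° = 0.1927.
θ₂ = arcsin 0.1927 = 11.11° from the normal.

11.1°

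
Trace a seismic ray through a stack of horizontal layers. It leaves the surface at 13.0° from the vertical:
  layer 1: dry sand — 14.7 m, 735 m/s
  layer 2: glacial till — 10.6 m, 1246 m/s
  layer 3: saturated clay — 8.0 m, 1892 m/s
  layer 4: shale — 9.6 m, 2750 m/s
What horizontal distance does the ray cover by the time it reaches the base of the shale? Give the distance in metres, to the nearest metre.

28 m

Apply Snell's law at each interface; in layer i the horizontal offset is hᵢ·tan θᵢ.
Layer 1: θ = 13.00°; offset = 14.7·tan 13.00° = 3.394 m.
Layer 2: sin θ = 1246·sin 13.0°/735 = 0.3813, θ = 22.42°; offset = 10.6·tan 22.42° = 4.373 m.
Layer 3: sin θ = 1892·sin 13.0°/735 = 0.5791, θ = 35.38°; offset = 8.0·tan 35.38° = 5.682 m.
Layer 4: sin θ = 2750·sin 13.0°/735 = 0.8417, θ = 57.32°; offset = 9.6·tan 57.32° = 14.962 m.
Total horizontal offset = 28.411 m.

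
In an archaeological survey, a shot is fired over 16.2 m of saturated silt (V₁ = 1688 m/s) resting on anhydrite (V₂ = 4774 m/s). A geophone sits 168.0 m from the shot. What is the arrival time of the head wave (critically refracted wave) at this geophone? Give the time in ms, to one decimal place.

t = x/V₂ + 2h·√(V₂²−V₁²)/(V₁V₂).
√(V₂²−V₁²) = √(4774²−1688²) = 4465.6 m/s; delay term = 2·16.2·4465.6/(1688·4774) = 0.01795 s.
t = 168.0/4774 + 0.01795 = 0.05315 s.

53.1 ms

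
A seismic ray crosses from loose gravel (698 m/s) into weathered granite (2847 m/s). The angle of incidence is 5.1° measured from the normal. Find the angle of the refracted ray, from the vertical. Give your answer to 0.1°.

sin θ₁/V₁ = sin θ₂/V₂ ⇒ sin θ₂ = 2847·sin 5.1°/698 = 2847·0.0889/698 = 0.3626.
θ₂ = arcsin 0.3626 = 21.26° from the normal.

21.3°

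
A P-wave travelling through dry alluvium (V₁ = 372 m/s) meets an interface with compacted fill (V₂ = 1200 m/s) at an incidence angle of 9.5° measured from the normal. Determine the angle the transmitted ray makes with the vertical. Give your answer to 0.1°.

sin θ₁/V₁ = sin θ₂/V₂ ⇒ sin θ₂ = 1200·sin 9.5°/372 = 1200·0.1650/372 = 0.5324.
θ₂ = sin⁻¹(0.5324) = 32.17° (from vertical).

32.2°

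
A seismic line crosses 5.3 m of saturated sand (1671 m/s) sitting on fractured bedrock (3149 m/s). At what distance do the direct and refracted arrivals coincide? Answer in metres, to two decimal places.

θ_c = arcsin(1671/3149) = 32.05°, so cos θ_c = 0.8476 and tᵢ = 2h cos θ_c/V₁ = 0.0054 s.
At crossover x/V₁ = x/V₂ + tᵢ ⇒ x = tᵢ/(1/V₁ − 1/V₂) = 0.00538/(5.9844e-04 − 3.1756e-04) = 19.14 m.

19.14 m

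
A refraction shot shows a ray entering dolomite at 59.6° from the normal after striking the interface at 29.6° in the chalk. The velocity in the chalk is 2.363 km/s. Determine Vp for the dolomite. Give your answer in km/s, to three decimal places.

Snell's law: sin 29.6°/V₁ = sin 59.6°/V₂.
V₂ = V₁·sin 59.6°/sin 29.6° = 2.363 × 1.7462 = 4.126 km/s.

4.126 km/s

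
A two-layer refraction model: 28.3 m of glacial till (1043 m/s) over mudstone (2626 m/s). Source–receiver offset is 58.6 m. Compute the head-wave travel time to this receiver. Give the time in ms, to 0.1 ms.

θ_c = arcsin(V₁/V₂) = arcsin(1043/2626) = 23.40°, cos θ_c = 0.9177.
Intercept time tᵢ = 2h cos θ_c / V₁ = 2·28.3·0.9177/1043 = 0.04980 s.
t = x/V₂ + tᵢ = 58.6/2626 + 0.04980 = 0.07212 s.

72.1 ms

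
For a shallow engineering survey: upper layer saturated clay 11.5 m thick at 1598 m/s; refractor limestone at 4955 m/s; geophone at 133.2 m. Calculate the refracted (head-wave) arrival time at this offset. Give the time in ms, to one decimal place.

θ_c = arcsin(V₁/V₂) = arcsin(1598/4955) = 18.81°, cos θ_c = 0.9466.
Intercept time tᵢ = 2h cos θ_c / V₁ = 2·11.5·0.9466/1598 = 0.01362 s.
t = x/V₂ + tᵢ = 133.2/4955 + 0.01362 = 0.04051 s.

40.5 ms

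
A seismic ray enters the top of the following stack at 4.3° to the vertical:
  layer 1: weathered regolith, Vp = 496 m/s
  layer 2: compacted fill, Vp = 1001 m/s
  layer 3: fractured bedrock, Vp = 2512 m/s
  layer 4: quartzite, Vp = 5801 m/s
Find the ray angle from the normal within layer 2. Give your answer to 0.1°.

Ray parameter p = sin 4.3° / 496 = 1.5117e-04 s/m.
sin θ_2 = p·V_2 = 1.5117e-04 × 1001 = 0.1513.
θ_2 = 8.70° from the vertical.

8.7°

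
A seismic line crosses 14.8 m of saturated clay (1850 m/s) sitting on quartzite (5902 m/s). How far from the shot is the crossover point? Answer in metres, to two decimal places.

40.94 m

x_cross = 2h·√((V₂+V₁)/(V₂−V₁)).
(V₂+V₁)/(V₂−V₁) = (5902+1850)/(5902−1850) = 1.9131; √ = 1.3832.
x_cross = 2·14.8·1.3832 = 40.94 m.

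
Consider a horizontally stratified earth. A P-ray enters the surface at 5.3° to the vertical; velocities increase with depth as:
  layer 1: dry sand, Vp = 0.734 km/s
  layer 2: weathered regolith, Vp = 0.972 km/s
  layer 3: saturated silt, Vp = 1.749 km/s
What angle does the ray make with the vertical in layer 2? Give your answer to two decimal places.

7.03°

Ray parameter p = sin 5.3° / 0.734 = 1.2585e-01 s/km.
sin θ_2 = p·V_2 = 1.2585e-01 × 0.972 = 0.1223.
θ_2 = arcsin 0.1223 = 7.03°.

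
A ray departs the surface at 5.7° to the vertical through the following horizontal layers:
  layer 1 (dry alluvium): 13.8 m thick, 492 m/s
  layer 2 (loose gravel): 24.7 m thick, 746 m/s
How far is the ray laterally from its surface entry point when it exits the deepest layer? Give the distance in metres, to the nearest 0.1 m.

5.1 m

Ray parameter p = sin 5.7° / 492 m/s = 2.0187e-04 s/m.
Layer 1: θ = 5.70°; offset = 13.8·tan 5.70° = 1.377 m.
Layer 2: sin θ = p·746 = 0.1506 → θ = 8.66°; offset = 24.7·tan 8.66° = 3.763 m.
Total horizontal offset = 5.140 m.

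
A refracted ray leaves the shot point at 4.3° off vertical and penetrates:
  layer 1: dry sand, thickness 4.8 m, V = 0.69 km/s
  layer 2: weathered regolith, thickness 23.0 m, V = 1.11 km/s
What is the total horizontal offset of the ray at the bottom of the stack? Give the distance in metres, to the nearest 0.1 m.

Apply Snell's law at each interface; in layer i the horizontal offset is hᵢ·tan θᵢ.
Layer 1: θ = 4.30°; offset = 4.8·tan 4.30° = 0.361 m.
Layer 2: sin θ = 1.11·sin 4.3°/0.69 = 0.1206, θ = 6.93°; offset = 23.0·tan 6.93° = 2.795 m.
Total horizontal offset = 3.156 m.

3.2 m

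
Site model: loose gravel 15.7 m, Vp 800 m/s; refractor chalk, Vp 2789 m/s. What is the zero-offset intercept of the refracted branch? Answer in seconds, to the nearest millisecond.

θ_c = arcsin(V₁/V₂) = arcsin(800/2789) = 16.67°; cos θ_c = 0.9580.
tᵢ = 2h·cos θ_c / V₁ = 2·15.7·0.9580 / 800 = 0.03760 s.

0.038 s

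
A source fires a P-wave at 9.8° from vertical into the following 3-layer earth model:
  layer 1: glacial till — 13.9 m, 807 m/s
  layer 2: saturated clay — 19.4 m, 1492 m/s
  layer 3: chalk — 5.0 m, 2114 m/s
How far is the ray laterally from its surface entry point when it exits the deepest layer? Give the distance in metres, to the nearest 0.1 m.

11.3 m

p = sin θ₁/V₁ = sin 9.8°/807 = 2.1092e-04 s/m is conserved through the stack.
Layer 1: θ = 9.80°; offset = 13.9·tan 9.80° = 2.401 m.
Layer 2: sin θ = p·1492 = 0.3147 → θ = 18.34°; offset = 19.4·tan 18.34° = 6.432 m.
Layer 3: sin θ = p·2114 = 0.4459 → θ = 26.48°; offset = 5.0·tan 26.48° = 2.491 m.
Summing the layer offsets gives 11.323 m.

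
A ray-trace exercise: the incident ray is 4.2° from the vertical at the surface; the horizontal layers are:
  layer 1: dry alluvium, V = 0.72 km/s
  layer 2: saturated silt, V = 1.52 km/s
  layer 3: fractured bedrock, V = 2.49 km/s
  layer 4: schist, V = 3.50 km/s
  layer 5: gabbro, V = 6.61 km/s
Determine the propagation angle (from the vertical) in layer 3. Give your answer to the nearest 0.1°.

Snell's law across each interface conserves sin θ / V, so sin θ_3 = V_3·sin θ₁/V₁.
sin θ_3 = 2.49 × sin 4.2° / 0.72 = 0.2533.
θ_3 = arcsin 0.2533 = 14.67°.

14.7°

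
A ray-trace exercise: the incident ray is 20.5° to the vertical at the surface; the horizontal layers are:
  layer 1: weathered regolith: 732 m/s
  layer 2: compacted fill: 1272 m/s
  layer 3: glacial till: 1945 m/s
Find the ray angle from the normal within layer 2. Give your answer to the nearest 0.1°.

Snell's law across each interface conserves sin θ / V, so sin θ_2 = V_2·sin θ₁/V₁.
sin θ_2 = 1272 × sin 20.5° / 732 = 0.6086.
θ_2 = arcsin 0.6086 = 37.49°.

37.5°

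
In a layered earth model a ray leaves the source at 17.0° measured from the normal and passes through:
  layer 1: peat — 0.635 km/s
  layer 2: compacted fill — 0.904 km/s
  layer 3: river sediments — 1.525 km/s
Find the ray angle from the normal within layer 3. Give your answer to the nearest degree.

45°

Ray parameter p = sin 17.0° / 0.635 = 4.6043e-01 s/km.
sin θ_3 = p·V_3 = 4.6043e-01 × 1.525 = 0.7022.
θ_3 = 44.60° from the vertical.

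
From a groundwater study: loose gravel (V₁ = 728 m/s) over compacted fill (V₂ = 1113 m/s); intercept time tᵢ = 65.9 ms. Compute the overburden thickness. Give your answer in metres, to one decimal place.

θ_c = arcsin(728/1113) = 40.85°; cos θ_c = 0.7564.
tᵢ = 2h cos θ_c/V₁ ⇒ h = tᵢ·V₁/(2 cos θ_c) = 0.0659·728/(2·0.7564) = 31.71 m.

31.7 m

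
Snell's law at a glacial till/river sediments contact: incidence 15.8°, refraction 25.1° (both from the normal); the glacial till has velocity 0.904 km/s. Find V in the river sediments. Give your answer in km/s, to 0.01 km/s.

1.41 km/s

Snell's law: sin 15.8°/V₁ = sin 25.1°/V₂.
V₂ = V₁·sin 25.1°/sin 15.8° = 0.904 × 1.5580 = 1.41 km/s.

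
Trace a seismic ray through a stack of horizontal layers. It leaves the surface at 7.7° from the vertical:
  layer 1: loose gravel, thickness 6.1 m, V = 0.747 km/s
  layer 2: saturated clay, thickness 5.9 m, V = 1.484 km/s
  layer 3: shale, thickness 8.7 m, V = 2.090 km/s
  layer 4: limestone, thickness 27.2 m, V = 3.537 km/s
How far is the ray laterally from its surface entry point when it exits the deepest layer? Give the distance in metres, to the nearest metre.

28 m

Ray parameter p = sin 7.7° / 0.747 km/s = 1.7937e-01 s/km.
Layer 1: θ = 7.70°; offset = 6.1·tan 7.70° = 0.825 m.
Layer 2: sin θ = p·1.484 = 0.2662 → θ = 15.44°; offset = 5.9·tan 15.44° = 1.629 m.
Layer 3: sin θ = p·2.090 = 0.3749 → θ = 22.02°; offset = 8.7·tan 22.02° = 3.518 m.
Layer 4: sin θ = p·3.537 = 0.6344 → θ = 39.38°; offset = 27.2·tan 39.38° = 22.324 m.
Summing the layer offsets gives 28.296 m.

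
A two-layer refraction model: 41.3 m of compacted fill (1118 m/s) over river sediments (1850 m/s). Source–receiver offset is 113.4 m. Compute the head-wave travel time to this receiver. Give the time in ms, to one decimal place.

t = x/V₂ + 2h·√(V₂²−V₁²)/(V₁V₂).
√(V₂²−V₁²) = √(1850²−1118²) = 1474.0 m/s; delay term = 2·41.3·1474.0/(1118·1850) = 0.05886 s.
t = 113.4/1850 + 0.05886 = 0.12016 s.

120.2 ms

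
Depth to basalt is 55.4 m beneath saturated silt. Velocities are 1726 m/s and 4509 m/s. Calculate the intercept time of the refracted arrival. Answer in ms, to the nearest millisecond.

59 ms

tᵢ = 2h·√(V₂²−V₁²)/(V₁V₂).
√(V₂²−V₁²) = √(4509²−1726²) = 4165.6 m/s.
tᵢ = 2·55.4·4165.6/(1726·4509) = 0.05931 s.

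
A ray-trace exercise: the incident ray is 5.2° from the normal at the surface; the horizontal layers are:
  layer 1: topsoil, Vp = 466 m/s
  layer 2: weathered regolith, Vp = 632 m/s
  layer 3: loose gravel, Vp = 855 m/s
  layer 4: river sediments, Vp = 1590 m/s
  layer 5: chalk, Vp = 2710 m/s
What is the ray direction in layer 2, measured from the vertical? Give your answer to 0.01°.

Snell's law across each interface conserves sin θ / V, so sin θ_2 = V_2·sin θ₁/V₁.
sin θ_2 = 632 × sin 5.2° / 466 = 0.1229.
θ_2 = arcsin 0.1229 = 7.06°.

7.06°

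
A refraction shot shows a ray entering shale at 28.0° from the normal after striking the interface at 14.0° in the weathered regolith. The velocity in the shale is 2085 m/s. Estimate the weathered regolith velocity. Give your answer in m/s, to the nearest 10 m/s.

1070 m/s

Snell's law: sin 14.0°/V₁ = sin 28.0°/V₂.
V₁ = V₂·sin 14.0°/sin 28.0° = 2085 × 0.5153 = 1074.41 m/s.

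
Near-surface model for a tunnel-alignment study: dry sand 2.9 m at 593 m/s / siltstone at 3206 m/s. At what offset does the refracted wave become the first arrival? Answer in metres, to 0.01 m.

θ_c = arcsin(593/3206) = 10.66°, so cos θ_c = 0.9827 and tᵢ = 2h cos θ_c/V₁ = 0.0096 s.
At crossover x/V₁ = x/V₂ + tᵢ ⇒ x = tᵢ/(1/V₁ − 1/V₂) = 0.00961/(1.6863e-03 − 3.1192e-04) = 6.99 m.

6.99 m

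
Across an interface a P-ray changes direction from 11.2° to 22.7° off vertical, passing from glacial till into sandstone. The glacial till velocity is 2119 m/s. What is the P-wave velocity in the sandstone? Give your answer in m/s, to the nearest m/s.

Snell's law: sin 11.2°/V₁ = sin 22.7°/V₂.
V₂ = V₁·sin 22.7°/sin 11.2° = 2119 × 1.9868 = 4210.04 m/s.

4210 m/s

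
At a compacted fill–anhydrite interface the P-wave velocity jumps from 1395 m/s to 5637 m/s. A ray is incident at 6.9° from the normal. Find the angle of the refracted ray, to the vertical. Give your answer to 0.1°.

29.0°

sin θ₁/V₁ = sin θ₂/V₂ ⇒ sin θ₂ = 5637·sin 6.9°/1395 = 5637·0.1201/1395 = 0.4855.
θ₂ = sin⁻¹(0.4855) = 29.04° (from vertical).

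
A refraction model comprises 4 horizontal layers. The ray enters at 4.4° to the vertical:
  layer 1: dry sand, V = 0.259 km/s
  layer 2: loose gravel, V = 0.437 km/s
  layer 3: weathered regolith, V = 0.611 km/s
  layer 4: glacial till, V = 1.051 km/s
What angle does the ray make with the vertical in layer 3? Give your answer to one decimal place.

10.4°

Ray parameter p = sin 4.4° / 0.259 = 2.9621e-01 s/km.
sin θ_3 = p·V_3 = 2.9621e-01 × 0.611 = 0.1810.
θ_3 = arcsin 0.1810 = 10.43°.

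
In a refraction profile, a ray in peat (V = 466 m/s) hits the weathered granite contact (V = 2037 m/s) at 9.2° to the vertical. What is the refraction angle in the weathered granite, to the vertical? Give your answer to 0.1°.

Snell's law: sin θ₂ = (V₂/V₁)·sin θ₁ = (2037/466)·sin 9.2° = 0.6989.
θ₂ = sin⁻¹(0.6989) = 44.34° (from vertical).

44.3°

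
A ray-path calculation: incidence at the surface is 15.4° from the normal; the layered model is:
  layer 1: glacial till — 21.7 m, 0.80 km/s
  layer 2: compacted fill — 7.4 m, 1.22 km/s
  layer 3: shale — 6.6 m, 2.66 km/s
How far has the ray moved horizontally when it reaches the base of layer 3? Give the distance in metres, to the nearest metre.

22 m

p = sin θ₁/V₁ = sin 15.4°/0.80 = 3.3195e-01 s/km is conserved through the stack.
Layer 1: θ = 15.40°; offset = 21.7·tan 15.40° = 5.977 m.
Layer 2: sin θ = p·1.22 = 0.4050 → θ = 23.89°; offset = 7.4·tan 23.89° = 3.278 m.
Layer 3: sin θ = p·2.66 = 0.8830 → θ = 62.00°; offset = 6.6·tan 62.00° = 12.414 m.
Σ offsets = 21.669 m.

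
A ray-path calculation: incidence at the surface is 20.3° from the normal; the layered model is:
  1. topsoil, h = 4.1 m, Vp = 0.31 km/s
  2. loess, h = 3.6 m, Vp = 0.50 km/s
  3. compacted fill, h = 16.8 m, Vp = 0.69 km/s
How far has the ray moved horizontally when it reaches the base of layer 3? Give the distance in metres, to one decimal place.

24.4 m

p = sin θ₁/V₁ = sin 20.3°/0.31 = 1.1191e+00 s/km is conserved through the stack.
Layer 1: θ = 20.30°; offset = 4.1·tan 20.30° = 1.517 m.
Layer 2: sin θ = p·0.50 = 0.5596 → θ = 34.03°; offset = 3.6·tan 34.03° = 2.431 m.
Layer 3: sin θ = p·0.69 = 0.7722 → θ = 50.55°; offset = 16.8·tan 50.55° = 20.418 m.
Total horizontal offset = 24.366 m.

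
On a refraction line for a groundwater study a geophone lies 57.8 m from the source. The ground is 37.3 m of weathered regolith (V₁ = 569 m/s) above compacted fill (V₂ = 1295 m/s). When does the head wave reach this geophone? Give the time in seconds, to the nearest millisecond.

0.162 s

θ_c = arcsin(V₁/V₂) = arcsin(569/1295) = 26.06°, cos θ_c = 0.8983.
Intercept time tᵢ = 2h cos θ_c / V₁ = 2·37.3·0.8983/569 = 0.11777 s.
t = x/V₂ + tᵢ = 57.8/1295 + 0.11777 = 0.16241 s.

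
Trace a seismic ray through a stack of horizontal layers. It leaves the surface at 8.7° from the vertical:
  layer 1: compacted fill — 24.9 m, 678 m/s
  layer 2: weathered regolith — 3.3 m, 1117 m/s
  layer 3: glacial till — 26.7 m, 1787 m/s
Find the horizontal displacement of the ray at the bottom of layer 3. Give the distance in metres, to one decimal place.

Apply Snell's law at each interface; in layer i the horizontal offset is hᵢ·tan θᵢ.
Layer 1: θ = 8.70°; offset = 24.9·tan 8.70° = 3.810 m.
Layer 2: sin θ = 1117·sin 8.7°/678 = 0.2492, θ = 14.43°; offset = 3.3·tan 14.43° = 0.849 m.
Layer 3: sin θ = 1787·sin 8.7°/678 = 0.3987, θ = 23.50°; offset = 26.7·tan 23.50° = 11.607 m.
Σ offsets = 16.266 m.

16.3 m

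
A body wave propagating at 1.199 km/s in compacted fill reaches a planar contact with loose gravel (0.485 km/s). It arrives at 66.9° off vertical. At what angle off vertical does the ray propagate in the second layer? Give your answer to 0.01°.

Snell's law: sin θ₂ = (V₂/V₁)·sin θ₁ = (0.485/1.199)·sin 66.9° = 0.3721.
θ₂ = arcsin 0.3721 = 21.84° from the normal.

21.84°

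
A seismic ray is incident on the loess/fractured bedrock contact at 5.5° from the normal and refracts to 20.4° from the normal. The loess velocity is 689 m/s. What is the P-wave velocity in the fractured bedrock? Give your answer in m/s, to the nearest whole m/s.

2506 m/s

Snell's law: sin 5.5°/V₁ = sin 20.4°/V₂.
V₂ = V₁·sin 20.4°/sin 5.5° = 689 × 3.6368 = 2505.76 m/s.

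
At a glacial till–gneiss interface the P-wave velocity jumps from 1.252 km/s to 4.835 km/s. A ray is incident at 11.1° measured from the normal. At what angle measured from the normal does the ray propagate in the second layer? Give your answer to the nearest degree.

Snell's law: sin θ₂ = (V₂/V₁)·sin θ₁ = (4.835/1.252)·sin 11.1° = 0.7435.
θ₂ = sin⁻¹(0.7435) = 48.03° (from vertical).

48°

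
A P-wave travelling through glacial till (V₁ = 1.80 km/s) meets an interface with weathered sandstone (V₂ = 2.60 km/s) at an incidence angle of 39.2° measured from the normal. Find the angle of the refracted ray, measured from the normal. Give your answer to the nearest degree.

Snell's law: sin θ₂ = (V₂/V₁)·sin θ₁ = (2.60/1.80)·sin 39.2° = 0.9129.
θ₂ = arcsin 0.9129 = 65.91° from the normal.

66°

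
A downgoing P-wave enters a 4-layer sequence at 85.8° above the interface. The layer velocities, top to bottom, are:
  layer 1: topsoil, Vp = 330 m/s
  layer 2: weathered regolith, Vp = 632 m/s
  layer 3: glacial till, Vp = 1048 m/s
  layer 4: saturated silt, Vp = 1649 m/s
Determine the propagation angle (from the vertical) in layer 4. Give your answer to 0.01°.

From the normal: θ₁ = 90° − 85.8° = 4.2°.
Snell's law across each interface conserves sin θ / V, so sin θ_4 = V_4·sin θ₁/V₁.
sin θ_4 = 1649 × sin 4.2° / 330 = 0.3660.
θ_4 = arcsin 0.3660 = 21.47°.

21.47°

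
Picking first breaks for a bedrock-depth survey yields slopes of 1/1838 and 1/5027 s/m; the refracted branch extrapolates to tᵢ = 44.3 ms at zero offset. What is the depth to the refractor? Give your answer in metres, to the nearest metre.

44 m

θ_c = arcsin(1838/5027) = 21.45°; cos θ_c = 0.9308.
tᵢ = 2h cos θ_c/V₁ ⇒ h = tᵢ·V₁/(2 cos θ_c) = 0.0443·1838/(2·0.9308) = 43.74 m.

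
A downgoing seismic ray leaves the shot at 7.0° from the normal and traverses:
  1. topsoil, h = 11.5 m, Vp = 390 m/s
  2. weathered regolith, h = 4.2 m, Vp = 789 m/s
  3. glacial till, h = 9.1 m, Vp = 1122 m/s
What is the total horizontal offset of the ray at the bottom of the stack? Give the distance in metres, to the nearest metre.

6 m

Apply Snell's law at each interface; in layer i the horizontal offset is hᵢ·tan θᵢ.
Layer 1: θ = 7.00°; offset = 11.5·tan 7.00° = 1.412 m.
Layer 2: sin θ = 789·sin 7.0°/390 = 0.2466, θ = 14.27°; offset = 4.2·tan 14.27° = 1.068 m.
Layer 3: sin θ = 1122·sin 7.0°/390 = 0.3506, θ = 20.52°; offset = 9.1·tan 20.52° = 3.407 m.
Σ offsets = 5.887 m.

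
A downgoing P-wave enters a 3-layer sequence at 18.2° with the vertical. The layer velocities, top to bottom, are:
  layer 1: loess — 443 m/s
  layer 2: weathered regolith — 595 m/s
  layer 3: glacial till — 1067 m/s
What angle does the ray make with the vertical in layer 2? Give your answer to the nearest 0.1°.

24.8°

Ray parameter p = sin 18.2° / 443 = 7.0504e-04 s/m.
sin θ_2 = p·V_2 = 7.0504e-04 × 595 = 0.4195.
θ_2 = 24.80° from the vertical.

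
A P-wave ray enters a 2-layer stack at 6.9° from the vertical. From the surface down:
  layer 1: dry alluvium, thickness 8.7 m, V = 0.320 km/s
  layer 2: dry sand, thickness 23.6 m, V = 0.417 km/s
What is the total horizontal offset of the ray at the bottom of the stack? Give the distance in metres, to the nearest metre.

Ray parameter p = sin 6.9° / 0.320 km/s = 3.7543e-01 s/km.
Layer 1: θ = 6.90°; offset = 8.7·tan 6.90° = 1.053 m.
Layer 2: sin θ = p·0.417 = 0.1566 → θ = 9.01°; offset = 23.6·tan 9.01° = 3.741 m.
Total horizontal offset = 4.794 m.

5 m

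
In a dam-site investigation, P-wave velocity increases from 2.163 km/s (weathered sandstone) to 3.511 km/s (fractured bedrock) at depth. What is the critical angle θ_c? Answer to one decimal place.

38.0°

Critical incidence: sin θ_c = V₁/V₂ = 2.163/3.511 = 0.6161.
θ_c = arcsin 0.6161 = 38.03°.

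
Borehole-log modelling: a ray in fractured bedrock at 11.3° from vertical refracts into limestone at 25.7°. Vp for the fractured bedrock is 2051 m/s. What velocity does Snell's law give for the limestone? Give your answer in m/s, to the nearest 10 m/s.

4540 m/s

Snell's law: sin 11.3°/V₁ = sin 25.7°/V₂.
V₂ = V₁·sin 25.7°/sin 11.3° = 2051 × 2.2132 = 4539.18 m/s.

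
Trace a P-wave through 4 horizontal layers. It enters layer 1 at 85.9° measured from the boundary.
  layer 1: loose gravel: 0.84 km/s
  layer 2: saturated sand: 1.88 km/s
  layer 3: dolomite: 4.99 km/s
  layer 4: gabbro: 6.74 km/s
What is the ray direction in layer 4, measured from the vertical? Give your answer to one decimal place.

35.0°

From the normal: θ₁ = 90° − 85.9° = 4.1°.
Ray parameter p = sin 4.1° / 0.84 = 8.5116e-02 s/km.
sin θ_4 = p·V_4 = 8.5116e-02 × 6.74 = 0.5737.
θ_4 = 35.01° from the vertical.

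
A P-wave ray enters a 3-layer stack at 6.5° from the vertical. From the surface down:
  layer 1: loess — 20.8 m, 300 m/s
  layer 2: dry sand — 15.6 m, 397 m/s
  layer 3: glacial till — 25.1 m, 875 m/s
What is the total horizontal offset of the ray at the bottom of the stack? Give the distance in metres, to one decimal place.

13.5 m

Apply Snell's law at each interface; in layer i the horizontal offset is hᵢ·tan θᵢ.
Layer 1: θ = 6.50°; offset = 20.8·tan 6.50° = 2.370 m.
Layer 2: sin θ = 397·sin 6.5°/300 = 0.1498, θ = 8.62°; offset = 15.6·tan 8.62° = 2.364 m.
Layer 3: sin θ = 875·sin 6.5°/300 = 0.3302, θ = 19.28°; offset = 25.1·tan 19.28° = 8.780 m.
Σ offsets = 13.513 m.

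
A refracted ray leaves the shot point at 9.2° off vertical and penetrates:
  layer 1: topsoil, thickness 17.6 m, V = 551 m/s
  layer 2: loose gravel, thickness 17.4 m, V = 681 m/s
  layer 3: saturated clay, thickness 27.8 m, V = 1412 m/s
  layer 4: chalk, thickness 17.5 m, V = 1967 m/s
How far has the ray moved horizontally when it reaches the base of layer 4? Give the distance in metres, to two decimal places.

p = sin θ₁/V₁ = sin 9.2°/551 = 2.9017e-04 s/m is conserved through the stack.
Layer 1: θ = 9.20°; offset = 17.6·tan 9.20° = 2.8506 m.
Layer 2: sin θ = p·681 = 0.1976 → θ = 11.40°; offset = 17.4·tan 11.40° = 3.5074 m.
Layer 3: sin θ = p·1412 = 0.4097 → θ = 24.19°; offset = 27.8·tan 24.19° = 12.4861 m.
Layer 4: sin θ = p·1967 = 0.5708 → θ = 34.80°; offset = 17.5·tan 34.80° = 12.1641 m.
Total horizontal offset = 31.0083 m.

31.01 m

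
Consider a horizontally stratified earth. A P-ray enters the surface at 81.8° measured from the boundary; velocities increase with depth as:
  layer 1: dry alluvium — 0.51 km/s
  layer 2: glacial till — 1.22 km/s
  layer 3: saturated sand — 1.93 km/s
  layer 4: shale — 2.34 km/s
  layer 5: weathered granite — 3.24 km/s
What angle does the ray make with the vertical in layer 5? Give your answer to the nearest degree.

65°

From the normal: θ₁ = 90° − 81.8° = 8.2°.
Ray parameter p = sin 8.2° / 0.51 = 2.7966e-01 s/km.
sin θ_5 = p·V_5 = 2.7966e-01 × 3.24 = 0.9061.
θ_5 = arcsin 0.9061 = 64.97°.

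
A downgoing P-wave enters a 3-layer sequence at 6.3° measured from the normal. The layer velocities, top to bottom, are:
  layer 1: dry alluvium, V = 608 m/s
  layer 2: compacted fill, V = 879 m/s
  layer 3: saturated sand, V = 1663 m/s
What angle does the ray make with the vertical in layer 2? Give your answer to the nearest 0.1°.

9.1°

Ray parameter p = sin 6.3° / 608 = 1.8048e-04 s/m.
sin θ_2 = p·V_2 = 1.8048e-04 × 879 = 0.1586.
θ_2 = 9.13° from the vertical.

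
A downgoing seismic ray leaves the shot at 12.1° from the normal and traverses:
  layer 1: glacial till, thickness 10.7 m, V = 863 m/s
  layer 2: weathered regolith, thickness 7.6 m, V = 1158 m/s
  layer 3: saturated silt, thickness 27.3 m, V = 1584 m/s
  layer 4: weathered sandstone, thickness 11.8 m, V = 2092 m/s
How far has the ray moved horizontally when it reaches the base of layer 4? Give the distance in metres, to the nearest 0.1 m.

22.9 m

Ray parameter p = sin 12.1° / 863 m/s = 2.4290e-04 s/m.
Layer 1: θ = 12.10°; offset = 10.7·tan 12.10° = 2.294 m.
Layer 2: sin θ = p·1158 = 0.2813 → θ = 16.34°; offset = 7.6·tan 16.34° = 2.228 m.
Layer 3: sin θ = p·1584 = 0.3847 → θ = 22.63°; offset = 27.3·tan 22.63° = 11.380 m.
Layer 4: sin θ = p·2092 = 0.5081 → θ = 30.54°; offset = 11.8·tan 30.54° = 6.962 m.
Σ offsets = 22.863 m.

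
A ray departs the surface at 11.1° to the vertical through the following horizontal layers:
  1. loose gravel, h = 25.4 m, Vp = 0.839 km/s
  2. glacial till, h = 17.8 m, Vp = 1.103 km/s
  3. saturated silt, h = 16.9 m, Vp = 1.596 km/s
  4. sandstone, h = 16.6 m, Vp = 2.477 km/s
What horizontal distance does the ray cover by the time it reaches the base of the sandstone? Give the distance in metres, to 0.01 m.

p = sin θ₁/V₁ = sin 11.1°/0.839 = 2.2947e-01 s/km is conserved through the stack.
Layer 1: θ = 11.10°; offset = 25.4·tan 11.10° = 4.9833 m.
Layer 2: sin θ = p·1.103 = 0.2531 → θ = 14.66°; offset = 17.8·tan 14.66° = 4.6568 m.
Layer 3: sin θ = p·1.596 = 0.3662 → θ = 21.48°; offset = 16.9·tan 21.48° = 6.6513 m.
Layer 4: sin θ = p·2.477 = 0.5684 → θ = 34.64°; offset = 16.6·tan 34.64° = 11.4678 m.
Summing the layer offsets gives 27.7592 m.

27.76 m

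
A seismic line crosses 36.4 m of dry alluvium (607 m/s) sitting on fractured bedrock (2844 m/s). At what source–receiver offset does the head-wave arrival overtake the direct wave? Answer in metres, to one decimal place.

θ_c = arcsin(607/2844) = 12.32°, so cos θ_c = 0.9770 and tᵢ = 2h cos θ_c/V₁ = 0.1172 s.
At crossover x/V₁ = x/V₂ + tᵢ ⇒ x = tᵢ/(1/V₁ − 1/V₂) = 0.11717/(1.6474e-03 − 3.5162e-04) = 90.42 m.

90.4 m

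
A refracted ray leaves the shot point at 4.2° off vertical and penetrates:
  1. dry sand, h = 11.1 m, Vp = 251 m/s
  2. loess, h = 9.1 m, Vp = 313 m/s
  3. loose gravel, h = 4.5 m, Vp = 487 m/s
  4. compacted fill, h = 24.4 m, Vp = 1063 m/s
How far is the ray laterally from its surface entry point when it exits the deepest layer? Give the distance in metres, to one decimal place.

p = sin θ₁/V₁ = sin 4.2°/251 = 2.9179e-04 s/m is conserved through the stack.
Layer 1: θ = 4.20°; offset = 11.1·tan 4.20° = 0.815 m.
Layer 2: sin θ = p·313 = 0.0913 → θ = 5.24°; offset = 9.1·tan 5.24° = 0.835 m.
Layer 3: sin θ = p·487 = 0.1421 → θ = 8.17°; offset = 4.5·tan 8.17° = 0.646 m.
Layer 4: sin θ = p·1063 = 0.3102 → θ = 18.07°; offset = 24.4·tan 18.07° = 7.961 m.
Summing the layer offsets gives 10.256 m.

10.3 m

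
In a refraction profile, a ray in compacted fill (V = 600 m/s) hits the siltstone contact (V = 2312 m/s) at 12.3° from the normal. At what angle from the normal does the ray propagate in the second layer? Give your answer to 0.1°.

55.2°

sin θ₁/V₁ = sin θ₂/V₂ ⇒ sin θ₂ = 2312·sin 12.3°/600 = 2312·0.2130/600 = 0.8209.
θ₂ = sin⁻¹(0.8209) = 55.17° (from vertical).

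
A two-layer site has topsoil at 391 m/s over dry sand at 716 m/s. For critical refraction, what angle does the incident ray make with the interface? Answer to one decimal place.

Critical incidence: sin θ_c = V₁/V₂ = 391/716 = 0.5461.
θ_c = arcsin 0.5461 = 33.10°.
Measured from the interface: 90° − 33.10° = 56.90°.

56.9°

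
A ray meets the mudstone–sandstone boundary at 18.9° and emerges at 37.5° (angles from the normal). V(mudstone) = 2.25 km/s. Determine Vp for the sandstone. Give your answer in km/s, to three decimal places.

4.229 km/s

Snell's law: sin 18.9°/V₁ = sin 37.5°/V₂.
V₂ = V₁·sin 37.5°/sin 18.9° = 2.25 × 1.8794 = 4.229 km/s.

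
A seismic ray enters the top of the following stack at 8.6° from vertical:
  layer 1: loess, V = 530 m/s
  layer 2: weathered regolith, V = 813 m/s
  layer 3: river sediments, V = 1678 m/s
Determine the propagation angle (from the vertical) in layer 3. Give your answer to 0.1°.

Snell's law across each interface conserves sin θ / V, so sin θ_3 = V_3·sin θ₁/V₁.
sin θ_3 = 1678 × sin 8.6° / 530 = 0.4734.
θ_3 = arcsin 0.4734 = 28.26°.

28.3°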